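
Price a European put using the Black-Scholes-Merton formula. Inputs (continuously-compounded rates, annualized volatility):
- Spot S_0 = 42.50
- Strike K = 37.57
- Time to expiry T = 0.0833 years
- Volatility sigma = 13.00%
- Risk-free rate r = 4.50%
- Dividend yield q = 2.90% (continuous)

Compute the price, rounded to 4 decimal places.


Answer: Price = 0.0002

Derivation:
d1 = (ln(S/K) + (r - q + 0.5*sigma^2) * T) / (sigma * sqrt(T)) = 3.34045919
d2 = d1 - sigma * sqrt(T) = 3.30293893
exp(-rT) = 0.99625852; exp(-qT) = 0.99758722
P = K * exp(-rT) * N(-d2) - S_0 * exp(-qT) * N(-d1)
N(-d1) = 0.00041820; N(-d2) = 0.00047839
P = 37.5700 * 0.99625852 * 0.00047839 - 42.5000 * 0.99758722 * 0.00041820 = 0.0002


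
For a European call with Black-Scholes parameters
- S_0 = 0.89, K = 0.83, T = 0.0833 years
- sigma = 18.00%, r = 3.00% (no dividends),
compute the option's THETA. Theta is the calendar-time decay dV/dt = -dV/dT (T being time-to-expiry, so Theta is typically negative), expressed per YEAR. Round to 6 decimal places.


d1 = 1.4175672538; d2 = 1.3656161229
phi(d1) = 0.1460674186; exp(-qT) = 1.0000000000; exp(-rT) = 0.9975041199
Theta = -S*exp(-qT)*phi(d1)*sigma/(2*sqrt(T)) - r*K*exp(-rT)*N(d2) + q*S*exp(-qT)*N(d1)
N(d1) = 0.9218414269; N(d2) = 0.9139702583; sqrt(T) = 0.2886173938
Term 1 = -0.8900 * 1.0000000000 * 0.1460674186 * 0.1800 / (2 * 0.2886173938) = -0.0405380981
Term 2 = -0.0300 * 0.8300 * 0.9975041199 * 0.9139702583 = -0.0227010585
Term 3 = 0 (no dividend yield, q = 0)
Theta = -0.0405380981 + (-0.0227010585) + (0.0000000000) = -0.063239

Answer: Theta = -0.063239


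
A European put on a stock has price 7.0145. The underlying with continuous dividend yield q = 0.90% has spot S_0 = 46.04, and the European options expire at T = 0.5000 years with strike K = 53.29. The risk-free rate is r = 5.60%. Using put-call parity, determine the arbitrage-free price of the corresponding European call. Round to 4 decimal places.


Put-call parity: C - P = S_0 * exp(-qT) - K * exp(-rT).
S_0 * exp(-qT) = 46.0400 * 0.99551011 = 45.83328546
K * exp(-rT) = 53.2900 * 0.97238837 = 51.81857607
C = P + S*exp(-qT) - K*exp(-rT)
C = 7.0145 + 45.83328546 - 51.81857607 = 1.0292

Answer: Call price = 1.0292


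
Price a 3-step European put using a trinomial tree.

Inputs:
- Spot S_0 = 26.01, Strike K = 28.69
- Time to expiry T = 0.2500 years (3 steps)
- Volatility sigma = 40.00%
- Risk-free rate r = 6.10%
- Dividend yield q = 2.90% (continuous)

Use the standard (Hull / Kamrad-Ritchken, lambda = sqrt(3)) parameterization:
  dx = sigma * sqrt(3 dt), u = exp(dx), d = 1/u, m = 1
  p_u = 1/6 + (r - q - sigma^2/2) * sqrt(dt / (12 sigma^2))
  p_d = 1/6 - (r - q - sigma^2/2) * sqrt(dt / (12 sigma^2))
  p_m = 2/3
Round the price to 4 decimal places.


dt = T/N = 0.083333; dx = sigma*sqrt(3*dt) = 0.200000
u = exp(dx) = 1.221403; d = 1/u = 0.818731
p_u = 0.156667, p_m = 0.666667, p_d = 0.176667
Discount per step: exp(-r*dt) = 0.994930
Stock lattice S(k, j) with j the centered position index:
  k=0: S(0,+0) = 26.0100
  k=1: S(1,-1) = 21.2952; S(1,+0) = 26.0100; S(1,+1) = 31.7687
  k=2: S(2,-2) = 17.4350; S(2,-1) = 21.2952; S(2,+0) = 26.0100; S(2,+1) = 31.7687; S(2,+2) = 38.8024
  k=3: S(3,-3) = 14.2746; S(3,-2) = 17.4350; S(3,-1) = 21.2952; S(3,+0) = 26.0100; S(3,+1) = 31.7687; S(3,+2) = 38.8024; S(3,+3) = 47.3933
Terminal payoffs V(N, j) = max(K - S_T, 0):
  V(3,-3) = 14.415409; V(3,-2) = 11.254976; V(3,-1) = 7.394813; V(3,+0) = 2.680000; V(3,+1) = 0.000000; V(3,+2) = 0.000000; V(3,+3) = 0.000000
Backward induction: V(k, j) = exp(-r*dt) * [p_u * V(k+1, j+1) + p_m * V(k+1, j) + p_d * V(k+1, j-1)]
  V(2,-2) = exp(-r*dt) * [p_u*7.394813 + p_m*11.254976 + p_d*14.415409] = 11.151728
  V(2,-1) = exp(-r*dt) * [p_u*2.680000 + p_m*7.394813 + p_d*11.254976] = 7.300914
  V(2,+0) = exp(-r*dt) * [p_u*0.000000 + p_m*2.680000 + p_d*7.394813] = 3.077400
  V(2,+1) = exp(-r*dt) * [p_u*0.000000 + p_m*0.000000 + p_d*2.680000] = 0.471066
  V(2,+2) = exp(-r*dt) * [p_u*0.000000 + p_m*0.000000 + p_d*0.000000] = 0.000000
  V(1,-1) = exp(-r*dt) * [p_u*3.077400 + p_m*7.300914 + p_d*11.151728] = 7.282427
  V(1,+0) = exp(-r*dt) * [p_u*0.471066 + p_m*3.077400 + p_d*7.300914] = 3.397912
  V(1,+1) = exp(-r*dt) * [p_u*0.000000 + p_m*0.471066 + p_d*3.077400] = 0.853369
  V(0,+0) = exp(-r*dt) * [p_u*0.853369 + p_m*3.397912 + p_d*7.282427] = 3.666844

Answer: Price = V(0,0) = 3.6668


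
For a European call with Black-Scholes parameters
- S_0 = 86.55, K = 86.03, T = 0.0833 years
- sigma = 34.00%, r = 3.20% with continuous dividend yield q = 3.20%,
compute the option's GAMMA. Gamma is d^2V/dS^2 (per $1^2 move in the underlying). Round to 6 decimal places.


d1 = 0.1104754764; d2 = 0.0123455625
phi(d1) = 0.3965151820; exp(-qT) = 0.9973379496; exp(-rT) = 0.9973379496
Gamma = exp(-qT) * phi(d1) / (S * sigma * sqrt(T)) = 0.9973379496 * 0.3965151820 / (86.5500 * 0.3400 * 0.2886173938) = 0.046562

Answer: Gamma = 0.046562


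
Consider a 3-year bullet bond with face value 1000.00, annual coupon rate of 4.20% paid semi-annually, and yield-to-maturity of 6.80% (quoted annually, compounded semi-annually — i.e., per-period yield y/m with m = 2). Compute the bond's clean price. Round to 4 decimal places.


Answer: Price = 930.5007

Derivation:
Coupon per period c = face * coupon_rate / m = 21.000000
Periods per year m = 2; per-period yield y/m = 0.034000
Number of cashflows N = 6
Cashflows (t years, CF_t, discount factor 1/(1+y/m)^(m*t), PV):
  t = 0.5000: CF_t = 21.000000, DF = 0.967118, PV = 20.309478
  t = 1.0000: CF_t = 21.000000, DF = 0.935317, PV = 19.641661
  t = 1.5000: CF_t = 21.000000, DF = 0.904562, PV = 18.995804
  t = 2.0000: CF_t = 21.000000, DF = 0.874818, PV = 18.371184
  t = 2.5000: CF_t = 21.000000, DF = 0.846052, PV = 17.767102
  t = 3.0000: CF_t = 1021.000000, DF = 0.818233, PV = 835.415463
Price P = sum_t PV_t = 930.500692


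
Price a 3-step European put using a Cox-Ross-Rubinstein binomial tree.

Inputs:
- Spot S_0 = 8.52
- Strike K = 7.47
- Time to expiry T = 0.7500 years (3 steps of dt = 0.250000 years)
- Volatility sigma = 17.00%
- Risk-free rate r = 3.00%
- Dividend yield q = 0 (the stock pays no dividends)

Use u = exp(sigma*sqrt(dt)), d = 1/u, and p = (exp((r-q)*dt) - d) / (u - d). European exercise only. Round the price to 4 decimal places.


dt = T/N = 0.250000
u = exp(sigma*sqrt(dt)) = 1.088717; d = 1/u = 0.918512
p = (exp((r-q)*dt) - d) / (u - d) = 0.522993
Discount per step: exp(-r*dt) = 0.992528
Stock lattice S(k, i) with i counting down-moves:
  k=0: S(0,0) = 8.5200
  k=1: S(1,0) = 9.2759; S(1,1) = 7.8257
  k=2: S(2,0) = 10.0988; S(2,1) = 8.5200; S(2,2) = 7.1880
  k=3: S(3,0) = 10.9947; S(3,1) = 9.2759; S(3,2) = 7.8257; S(3,3) = 6.6023
Terminal payoffs V(N, i) = max(K - S_T, 0):
  V(3,0) = 0.000000; V(3,1) = 0.000000; V(3,2) = 0.000000; V(3,3) = 0.867711
Backward induction: V(k, i) = exp(-r*dt) * [p * V(k+1, i) + (1-p) * V(k+1, i+1)].
  V(2,0) = exp(-r*dt) * [p*0.000000 + (1-p)*0.000000] = 0.000000
  V(2,1) = exp(-r*dt) * [p*0.000000 + (1-p)*0.000000] = 0.000000
  V(2,2) = exp(-r*dt) * [p*0.000000 + (1-p)*0.867711] = 0.410812
  V(1,0) = exp(-r*dt) * [p*0.000000 + (1-p)*0.000000] = 0.000000
  V(1,1) = exp(-r*dt) * [p*0.000000 + (1-p)*0.410812] = 0.194496
  V(0,0) = exp(-r*dt) * [p*0.000000 + (1-p)*0.194496] = 0.092083

Answer: Price = V(0,0) = 0.0921


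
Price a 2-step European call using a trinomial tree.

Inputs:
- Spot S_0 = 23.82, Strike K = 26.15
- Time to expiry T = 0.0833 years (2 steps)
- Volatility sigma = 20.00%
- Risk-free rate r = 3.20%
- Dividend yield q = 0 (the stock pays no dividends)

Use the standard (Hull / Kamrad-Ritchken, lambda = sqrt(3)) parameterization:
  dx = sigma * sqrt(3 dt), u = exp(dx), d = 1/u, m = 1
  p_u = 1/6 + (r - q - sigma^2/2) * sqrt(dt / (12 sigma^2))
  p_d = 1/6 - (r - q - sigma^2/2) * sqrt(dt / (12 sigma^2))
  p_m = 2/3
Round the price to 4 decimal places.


dt = T/N = 0.041650; dx = sigma*sqrt(3*dt) = 0.070697
u = exp(dx) = 1.073255; d = 1/u = 0.931745
p_u = 0.170201, p_m = 0.666667, p_d = 0.163132
Discount per step: exp(-r*dt) = 0.998668
Stock lattice S(k, j) with j the centered position index:
  k=0: S(0,+0) = 23.8200
  k=1: S(1,-1) = 22.1942; S(1,+0) = 23.8200; S(1,+1) = 25.5649
  k=2: S(2,-2) = 20.6793; S(2,-1) = 22.1942; S(2,+0) = 23.8200; S(2,+1) = 25.5649; S(2,+2) = 27.4377
Terminal payoffs V(N, j) = max(S_T - K, 0):
  V(2,-2) = 0.000000; V(2,-1) = 0.000000; V(2,+0) = 0.000000; V(2,+1) = 0.000000; V(2,+2) = 1.287718
Backward induction: V(k, j) = exp(-r*dt) * [p_u * V(k+1, j+1) + p_m * V(k+1, j) + p_d * V(k+1, j-1)]
  V(1,-1) = exp(-r*dt) * [p_u*0.000000 + p_m*0.000000 + p_d*0.000000] = 0.000000
  V(1,+0) = exp(-r*dt) * [p_u*0.000000 + p_m*0.000000 + p_d*0.000000] = 0.000000
  V(1,+1) = exp(-r*dt) * [p_u*1.287718 + p_m*0.000000 + p_d*0.000000] = 0.218880
  V(0,+0) = exp(-r*dt) * [p_u*0.218880 + p_m*0.000000 + p_d*0.000000] = 0.037204

Answer: Price = V(0,0) = 0.0372


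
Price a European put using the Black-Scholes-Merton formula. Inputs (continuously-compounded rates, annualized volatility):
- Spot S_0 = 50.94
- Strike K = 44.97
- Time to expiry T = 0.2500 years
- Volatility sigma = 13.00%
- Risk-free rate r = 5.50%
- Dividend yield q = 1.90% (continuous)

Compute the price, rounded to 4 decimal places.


Answer: Price = 0.0225

Derivation:
d1 = (ln(S/K) + (r - q + 0.5*sigma^2) * T) / (sigma * sqrt(T)) = 2.08869798
d2 = d1 - sigma * sqrt(T) = 2.02369798
exp(-rT) = 0.98634410; exp(-qT) = 0.99526126
P = K * exp(-rT) * N(-d2) - S_0 * exp(-qT) * N(-d1)
N(-d1) = 0.01836746; N(-d2) = 0.02150062
P = 44.9700 * 0.98634410 * 0.02150062 - 50.9400 * 0.99526126 * 0.01836746 = 0.0225


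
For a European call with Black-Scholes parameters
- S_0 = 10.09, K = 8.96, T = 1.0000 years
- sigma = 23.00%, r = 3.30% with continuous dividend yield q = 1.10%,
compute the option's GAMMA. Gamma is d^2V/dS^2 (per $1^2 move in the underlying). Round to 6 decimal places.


d1 = 0.7270635103; d2 = 0.4970635103
phi(d1) = 0.3062819466; exp(-qT) = 0.9890602788; exp(-rT) = 0.9675385596
Gamma = exp(-qT) * phi(d1) / (S * sigma * sqrt(T)) = 0.9890602788 * 0.3062819466 / (10.0900 * 0.2300 * 1.0000000000) = 0.130534

Answer: Gamma = 0.130534


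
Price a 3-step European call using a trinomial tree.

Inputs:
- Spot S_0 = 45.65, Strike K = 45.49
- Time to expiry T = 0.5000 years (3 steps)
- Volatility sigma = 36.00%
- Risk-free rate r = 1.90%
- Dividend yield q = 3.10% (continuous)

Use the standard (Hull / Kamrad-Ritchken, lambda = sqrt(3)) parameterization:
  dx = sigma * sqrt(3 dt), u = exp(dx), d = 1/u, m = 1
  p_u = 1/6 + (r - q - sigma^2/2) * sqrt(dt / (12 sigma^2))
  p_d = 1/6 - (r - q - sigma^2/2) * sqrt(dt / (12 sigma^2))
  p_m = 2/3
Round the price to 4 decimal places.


Answer: Price = V(0,0) = 4.0767

Derivation:
dt = T/N = 0.166667; dx = sigma*sqrt(3*dt) = 0.254558
u = exp(dx) = 1.289892; d = 1/u = 0.775259
p_u = 0.141525, p_m = 0.666667, p_d = 0.191808
Discount per step: exp(-r*dt) = 0.996838
Stock lattice S(k, j) with j the centered position index:
  k=0: S(0,+0) = 45.6500
  k=1: S(1,-1) = 35.3906; S(1,+0) = 45.6500; S(1,+1) = 58.8836
  k=2: S(2,-2) = 27.4368; S(2,-1) = 35.3906; S(2,+0) = 45.6500; S(2,+1) = 58.8836; S(2,+2) = 75.9534
  k=3: S(3,-3) = 21.2707; S(3,-2) = 27.4368; S(3,-1) = 35.3906; S(3,+0) = 45.6500; S(3,+1) = 58.8836; S(3,+2) = 75.9534; S(3,+3) = 97.9717
Terminal payoffs V(N, j) = max(S_T - K, 0):
  V(3,-3) = 0.000000; V(3,-2) = 0.000000; V(3,-1) = 0.000000; V(3,+0) = 0.160000; V(3,+1) = 13.393567; V(3,+2) = 30.463438; V(3,+3) = 52.481726
Backward induction: V(k, j) = exp(-r*dt) * [p_u * V(k+1, j+1) + p_m * V(k+1, j) + p_d * V(k+1, j-1)]
  V(2,-2) = exp(-r*dt) * [p_u*0.000000 + p_m*0.000000 + p_d*0.000000] = 0.000000
  V(2,-1) = exp(-r*dt) * [p_u*0.160000 + p_m*0.000000 + p_d*0.000000] = 0.022572
  V(2,+0) = exp(-r*dt) * [p_u*13.393567 + p_m*0.160000 + p_d*0.000000] = 1.995862
  V(2,+1) = exp(-r*dt) * [p_u*30.463438 + p_m*13.393567 + p_d*0.160000] = 13.229116
  V(2,+2) = exp(-r*dt) * [p_u*52.481726 + p_m*30.463438 + p_d*13.393567] = 30.209621
  V(1,-1) = exp(-r*dt) * [p_u*1.995862 + p_m*0.022572 + p_d*0.000000] = 0.296572
  V(1,+0) = exp(-r*dt) * [p_u*13.229116 + p_m*1.995862 + p_d*0.022572] = 3.197016
  V(1,+1) = exp(-r*dt) * [p_u*30.209621 + p_m*13.229116 + p_d*1.995862] = 13.435041
  V(0,+0) = exp(-r*dt) * [p_u*13.435041 + p_m*3.197016 + p_d*0.296572] = 4.076695


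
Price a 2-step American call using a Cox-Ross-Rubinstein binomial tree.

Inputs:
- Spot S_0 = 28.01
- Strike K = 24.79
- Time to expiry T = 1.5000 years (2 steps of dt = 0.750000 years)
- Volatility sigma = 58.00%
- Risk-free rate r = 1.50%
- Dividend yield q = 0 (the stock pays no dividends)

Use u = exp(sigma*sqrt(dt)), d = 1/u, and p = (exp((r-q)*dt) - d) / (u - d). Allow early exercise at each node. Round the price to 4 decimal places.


dt = T/N = 0.750000
u = exp(sigma*sqrt(dt)) = 1.652509; d = 1/u = 0.605140
p = (exp((r-q)*dt) - d) / (u - d) = 0.387803
Discount per step: exp(-r*dt) = 0.988813
Stock lattice S(k, i) with i counting down-moves:
  k=0: S(0,0) = 28.0100
  k=1: S(1,0) = 46.2868; S(1,1) = 16.9500
  k=2: S(2,0) = 76.4893; S(2,1) = 28.0100; S(2,2) = 10.2571
Terminal payoffs V(N, i) = max(S_T - K, 0):
  V(2,0) = 51.699315; V(2,1) = 3.220000; V(2,2) = 0.000000
Backward induction: V(k, i) = exp(-r*dt) * [p * V(k+1, i) + (1-p) * V(k+1, i+1)]; then take max(V_cont, immediate exercise) for American.
  V(1,0) = exp(-r*dt) * [p*51.699315 + (1-p)*3.220000] = 21.774101; exercise = 21.496777; V(1,0) = max -> 21.774101
  V(1,1) = exp(-r*dt) * [p*3.220000 + (1-p)*0.000000] = 1.234757; exercise = 0.000000; V(1,1) = max -> 1.234757
  V(0,0) = exp(-r*dt) * [p*21.774101 + (1-p)*1.234757] = 9.097065; exercise = 3.220000; V(0,0) = max -> 9.097065

Answer: Price = V(0,0) = 9.0971


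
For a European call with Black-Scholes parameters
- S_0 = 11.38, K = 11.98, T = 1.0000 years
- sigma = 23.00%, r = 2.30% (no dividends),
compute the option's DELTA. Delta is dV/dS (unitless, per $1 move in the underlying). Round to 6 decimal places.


Answer: Delta = 0.496650

Derivation:
d1 = -0.0083963652; d2 = -0.2383963652
phi(d1) = 0.3989282181; exp(-qT) = 1.0000000000; exp(-rT) = 0.9772624838
N(d1) = 0.4966503743
Delta = exp(-qT) * N(d1) = 1.0000000000 * 0.4966503743 = 0.496650


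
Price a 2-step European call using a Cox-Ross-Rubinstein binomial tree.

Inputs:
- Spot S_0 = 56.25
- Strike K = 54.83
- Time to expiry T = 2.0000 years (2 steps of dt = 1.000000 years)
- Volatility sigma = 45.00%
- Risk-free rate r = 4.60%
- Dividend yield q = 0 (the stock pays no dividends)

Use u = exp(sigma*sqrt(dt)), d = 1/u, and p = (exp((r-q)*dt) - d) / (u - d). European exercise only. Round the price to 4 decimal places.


Answer: Price = V(0,0) = 15.3830

Derivation:
dt = T/N = 1.000000
u = exp(sigma*sqrt(dt)) = 1.568312; d = 1/u = 0.637628
p = (exp((r-q)*dt) - d) / (u - d) = 0.439941
Discount per step: exp(-r*dt) = 0.955042
Stock lattice S(k, i) with i counting down-moves:
  k=0: S(0,0) = 56.2500
  k=1: S(1,0) = 88.2176; S(1,1) = 35.8666
  k=2: S(2,0) = 138.3527; S(2,1) = 56.2500; S(2,2) = 22.8695
Terminal payoffs V(N, i) = max(S_T - K, 0):
  V(2,0) = 83.522675; V(2,1) = 1.420000; V(2,2) = 0.000000
Backward induction: V(k, i) = exp(-r*dt) * [p * V(k+1, i) + (1-p) * V(k+1, i+1)].
  V(1,0) = exp(-r*dt) * [p*83.522675 + (1-p)*1.420000] = 35.852610
  V(1,1) = exp(-r*dt) * [p*1.420000 + (1-p)*0.000000] = 0.596630
  V(0,0) = exp(-r*dt) * [p*35.852610 + (1-p)*0.596630] = 15.383041


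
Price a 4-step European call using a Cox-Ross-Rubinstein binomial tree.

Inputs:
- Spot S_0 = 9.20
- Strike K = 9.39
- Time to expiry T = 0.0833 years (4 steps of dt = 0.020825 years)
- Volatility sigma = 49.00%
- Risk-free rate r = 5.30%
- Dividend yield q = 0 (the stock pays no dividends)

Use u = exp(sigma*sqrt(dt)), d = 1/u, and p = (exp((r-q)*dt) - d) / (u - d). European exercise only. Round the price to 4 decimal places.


Answer: Price = V(0,0) = 0.4506

Derivation:
dt = T/N = 0.020825
u = exp(sigma*sqrt(dt)) = 1.073271; d = 1/u = 0.931731
p = (exp((r-q)*dt) - d) / (u - d) = 0.490132
Discount per step: exp(-r*dt) = 0.998897
Stock lattice S(k, i) with i counting down-moves:
  k=0: S(0,0) = 9.2000
  k=1: S(1,0) = 9.8741; S(1,1) = 8.5719
  k=2: S(2,0) = 10.5976; S(2,1) = 9.2000; S(2,2) = 7.9867
  k=3: S(3,0) = 11.3741; S(3,1) = 9.8741; S(3,2) = 8.5719; S(3,3) = 7.4415
  k=4: S(4,0) = 12.2075; S(4,1) = 10.5976; S(4,2) = 9.2000; S(4,3) = 7.9867; S(4,4) = 6.9335
Terminal payoffs V(N, i) = max(S_T - K, 0):
  V(4,0) = 2.817476; V(4,1) = 1.207584; V(4,2) = 0.000000; V(4,3) = 0.000000; V(4,4) = 0.000000
Backward induction: V(k, i) = exp(-r*dt) * [p * V(k+1, i) + (1-p) * V(k+1, i+1)].
  V(3,0) = exp(-r*dt) * [p*2.817476 + (1-p)*1.207584] = 1.994440
  V(3,1) = exp(-r*dt) * [p*1.207584 + (1-p)*0.000000] = 0.591222
  V(3,2) = exp(-r*dt) * [p*0.000000 + (1-p)*0.000000] = 0.000000
  V(3,3) = exp(-r*dt) * [p*0.000000 + (1-p)*0.000000] = 0.000000
  V(2,0) = exp(-r*dt) * [p*1.994440 + (1-p)*0.591222] = 1.277573
  V(2,1) = exp(-r*dt) * [p*0.591222 + (1-p)*0.000000] = 0.289457
  V(2,2) = exp(-r*dt) * [p*0.000000 + (1-p)*0.000000] = 0.000000
  V(1,0) = exp(-r*dt) * [p*1.277573 + (1-p)*0.289457] = 0.772911
  V(1,1) = exp(-r*dt) * [p*0.289457 + (1-p)*0.000000] = 0.141716
  V(0,0) = exp(-r*dt) * [p*0.772911 + (1-p)*0.141716] = 0.450587


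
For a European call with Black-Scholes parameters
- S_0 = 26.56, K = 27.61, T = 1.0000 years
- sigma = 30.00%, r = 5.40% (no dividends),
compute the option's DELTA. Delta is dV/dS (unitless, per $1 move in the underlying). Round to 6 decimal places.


d1 = 0.2007609956; d2 = -0.0992390044
phi(d1) = 0.3909830689; exp(-qT) = 1.0000000000; exp(-rT) = 0.9474321065
N(d1) = 0.5795572685
Delta = exp(-qT) * N(d1) = 1.0000000000 * 0.5795572685 = 0.579557

Answer: Delta = 0.579557


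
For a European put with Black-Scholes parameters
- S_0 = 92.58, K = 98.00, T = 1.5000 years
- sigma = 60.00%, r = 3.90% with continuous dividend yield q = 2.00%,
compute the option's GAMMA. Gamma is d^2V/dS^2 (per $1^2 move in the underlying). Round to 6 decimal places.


d1 = 0.3287836547; d2 = -0.4060632681
phi(d1) = 0.3779520743; exp(-qT) = 0.9704455335; exp(-rT) = 0.9431782404
Gamma = exp(-qT) * phi(d1) / (S * sigma * sqrt(T)) = 0.9704455335 * 0.3779520743 / (92.5800 * 0.6000 * 1.2247448714) = 0.005391

Answer: Gamma = 0.005391


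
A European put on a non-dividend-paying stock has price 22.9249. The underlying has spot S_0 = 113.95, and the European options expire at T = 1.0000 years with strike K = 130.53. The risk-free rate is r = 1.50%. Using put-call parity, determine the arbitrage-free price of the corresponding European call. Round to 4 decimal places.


Put-call parity: C - P = S_0 * exp(-qT) - K * exp(-rT).
S_0 * exp(-qT) = 113.9500 * 1.00000000 = 113.95000000
K * exp(-rT) = 130.5300 * 0.98511194 = 128.58666148
C = P + S*exp(-qT) - K*exp(-rT)
C = 22.9249 + 113.95000000 - 128.58666148 = 8.2882

Answer: Call price = 8.2882


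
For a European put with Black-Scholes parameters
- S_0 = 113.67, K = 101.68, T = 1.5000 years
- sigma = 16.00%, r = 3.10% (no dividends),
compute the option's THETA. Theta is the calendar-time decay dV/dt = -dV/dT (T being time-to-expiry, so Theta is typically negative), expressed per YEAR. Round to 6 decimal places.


d1 = 0.9041111896; d2 = 0.7081520102
phi(d1) = 0.2651002945; exp(-qT) = 1.0000000000; exp(-rT) = 0.9545645606
Theta = -S*exp(-qT)*phi(d1)*sigma/(2*sqrt(T)) + r*K*exp(-rT)*N(-d2) - q*S*exp(-qT)*N(-d1)
N(-d1) = 0.1829682228; N(-d2) = 0.2394254321; sqrt(T) = 1.2247448714
Term 1 = -113.6700 * 1.0000000000 * 0.2651002945 * 0.1600 / (2 * 1.2247448714) = -1.9683414027
Term 2 = 0.0310 * 101.6800 * 0.9545645606 * 0.2394254321 = 0.7203985299
Term 3 = 0 (no dividend yield, q = 0)
Theta = -1.9683414027 + (0.7203985299) + (0.0000000000) = -1.247943

Answer: Theta = -1.247943


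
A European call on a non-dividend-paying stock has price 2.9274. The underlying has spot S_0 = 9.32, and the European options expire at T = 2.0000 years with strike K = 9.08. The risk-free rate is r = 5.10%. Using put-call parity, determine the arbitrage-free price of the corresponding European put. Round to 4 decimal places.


Put-call parity: C - P = S_0 * exp(-qT) - K * exp(-rT).
S_0 * exp(-qT) = 9.3200 * 1.00000000 = 9.32000000
K * exp(-rT) = 9.0800 * 0.90302955 = 8.19950833
P = C - S*exp(-qT) + K*exp(-rT)
P = 2.9274 - 9.32000000 + 8.19950833 = 1.8069

Answer: Put price = 1.8069


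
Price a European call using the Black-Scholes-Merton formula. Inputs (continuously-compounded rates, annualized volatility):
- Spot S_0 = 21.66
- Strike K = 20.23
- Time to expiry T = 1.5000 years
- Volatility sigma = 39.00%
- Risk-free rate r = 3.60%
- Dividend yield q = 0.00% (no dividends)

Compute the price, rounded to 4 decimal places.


Answer: Price = 5.2230

Derivation:
d1 = (ln(S/K) + (r - q + 0.5*sigma^2) * T) / (sigma * sqrt(T)) = 0.49487144
d2 = d1 - sigma * sqrt(T) = 0.01722094
exp(-rT) = 0.94743211; exp(-qT) = 1.00000000
C = S_0 * exp(-qT) * N(d1) - K * exp(-rT) * N(d2)
N(d1) = 0.68965456; N(d2) = 0.50686982
C = 21.6600 * 1.00000000 * 0.68965456 - 20.2300 * 0.94743211 * 0.50686982 = 5.2230


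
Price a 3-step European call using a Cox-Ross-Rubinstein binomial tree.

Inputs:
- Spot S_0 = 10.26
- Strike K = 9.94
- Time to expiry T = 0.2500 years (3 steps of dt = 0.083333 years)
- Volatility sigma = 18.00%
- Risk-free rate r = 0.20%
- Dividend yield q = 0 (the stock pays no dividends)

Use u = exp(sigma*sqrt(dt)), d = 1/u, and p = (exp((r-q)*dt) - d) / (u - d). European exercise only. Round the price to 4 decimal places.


dt = T/N = 0.083333
u = exp(sigma*sqrt(dt)) = 1.053335; d = 1/u = 0.949365
p = (exp((r-q)*dt) - d) / (u - d) = 0.488616
Discount per step: exp(-r*dt) = 0.999833
Stock lattice S(k, i) with i counting down-moves:
  k=0: S(0,0) = 10.2600
  k=1: S(1,0) = 10.8072; S(1,1) = 9.7405
  k=2: S(2,0) = 11.3836; S(2,1) = 10.2600; S(2,2) = 9.2473
  k=3: S(3,0) = 11.9908; S(3,1) = 10.8072; S(3,2) = 9.7405; S(3,3) = 8.7791
Terminal payoffs V(N, i) = max(S_T - K, 0):
  V(3,0) = 2.050773; V(3,1) = 0.867219; V(3,2) = 0.000000; V(3,3) = 0.000000
Backward induction: V(k, i) = exp(-r*dt) * [p * V(k+1, i) + (1-p) * V(k+1, i+1)].
  V(2,0) = exp(-r*dt) * [p*2.050773 + (1-p)*0.867219] = 1.445281
  V(2,1) = exp(-r*dt) * [p*0.867219 + (1-p)*0.000000] = 0.423666
  V(2,2) = exp(-r*dt) * [p*0.000000 + (1-p)*0.000000] = 0.000000
  V(1,0) = exp(-r*dt) * [p*1.445281 + (1-p)*0.423666] = 0.922690
  V(1,1) = exp(-r*dt) * [p*0.423666 + (1-p)*0.000000] = 0.206976
  V(0,0) = exp(-r*dt) * [p*0.922690 + (1-p)*0.206976] = 0.556592

Answer: Price = V(0,0) = 0.5566


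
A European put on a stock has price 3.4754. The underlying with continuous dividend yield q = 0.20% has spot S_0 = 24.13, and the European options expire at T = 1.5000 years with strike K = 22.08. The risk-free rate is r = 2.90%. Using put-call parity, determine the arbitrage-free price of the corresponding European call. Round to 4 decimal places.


Put-call parity: C - P = S_0 * exp(-qT) - K * exp(-rT).
S_0 * exp(-qT) = 24.1300 * 0.99700450 = 24.05771848
K * exp(-rT) = 22.0800 * 0.95743255 = 21.14011079
C = P + S*exp(-qT) - K*exp(-rT)
C = 3.4754 + 24.05771848 - 21.14011079 = 6.3930

Answer: Call price = 6.3930


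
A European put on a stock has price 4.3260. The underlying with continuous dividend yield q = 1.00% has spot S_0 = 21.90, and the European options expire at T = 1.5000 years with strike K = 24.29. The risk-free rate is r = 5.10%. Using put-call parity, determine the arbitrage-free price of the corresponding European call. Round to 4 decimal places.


Answer: Call price = 3.3988

Derivation:
Put-call parity: C - P = S_0 * exp(-qT) - K * exp(-rT).
S_0 * exp(-qT) = 21.9000 * 0.98511194 = 21.57395148
K * exp(-rT) = 24.2900 * 0.92635291 = 22.50111229
C = P + S*exp(-qT) - K*exp(-rT)
C = 4.3260 + 21.57395148 - 22.50111229 = 3.3988


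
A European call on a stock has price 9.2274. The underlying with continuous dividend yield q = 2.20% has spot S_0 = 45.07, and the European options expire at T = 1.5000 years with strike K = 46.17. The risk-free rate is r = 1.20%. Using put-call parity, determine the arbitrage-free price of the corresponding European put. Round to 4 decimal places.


Answer: Put price = 10.9668

Derivation:
Put-call parity: C - P = S_0 * exp(-qT) - K * exp(-rT).
S_0 * exp(-qT) = 45.0700 * 0.96753856 = 43.60696288
K * exp(-rT) = 46.1700 * 0.98216103 = 45.34637486
P = C - S*exp(-qT) + K*exp(-rT)
P = 9.2274 - 43.60696288 + 45.34637486 = 10.9668


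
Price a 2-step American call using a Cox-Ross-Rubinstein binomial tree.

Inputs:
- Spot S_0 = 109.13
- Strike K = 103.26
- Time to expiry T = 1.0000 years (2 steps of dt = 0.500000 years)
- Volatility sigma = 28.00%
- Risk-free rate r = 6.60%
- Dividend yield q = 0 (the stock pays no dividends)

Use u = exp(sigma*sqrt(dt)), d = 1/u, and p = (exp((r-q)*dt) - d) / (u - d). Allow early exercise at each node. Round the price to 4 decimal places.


dt = T/N = 0.500000
u = exp(sigma*sqrt(dt)) = 1.218950; d = 1/u = 0.820378
p = (exp((r-q)*dt) - d) / (u - d) = 0.534840
Discount per step: exp(-r*dt) = 0.967539
Stock lattice S(k, i) with i counting down-moves:
  k=0: S(0,0) = 109.1300
  k=1: S(1,0) = 133.0240; S(1,1) = 89.5279
  k=2: S(2,0) = 162.1496; S(2,1) = 109.1300; S(2,2) = 73.4467
Terminal payoffs V(N, i) = max(S_T - K, 0):
  V(2,0) = 58.889643; V(2,1) = 5.870000; V(2,2) = 0.000000
Backward induction: V(k, i) = exp(-r*dt) * [p * V(k+1, i) + (1-p) * V(k+1, i+1)]; then take max(V_cont, immediate exercise) for American.
  V(1,0) = exp(-r*dt) * [p*58.889643 + (1-p)*5.870000] = 33.115991; exercise = 29.764022; V(1,0) = max -> 33.115991
  V(1,1) = exp(-r*dt) * [p*5.870000 + (1-p)*0.000000] = 3.037600; exercise = 0.000000; V(1,1) = max -> 3.037600
  V(0,0) = exp(-r*dt) * [p*33.115991 + (1-p)*3.037600] = 18.503924; exercise = 5.870000; V(0,0) = max -> 18.503924

Answer: Price = V(0,0) = 18.5039


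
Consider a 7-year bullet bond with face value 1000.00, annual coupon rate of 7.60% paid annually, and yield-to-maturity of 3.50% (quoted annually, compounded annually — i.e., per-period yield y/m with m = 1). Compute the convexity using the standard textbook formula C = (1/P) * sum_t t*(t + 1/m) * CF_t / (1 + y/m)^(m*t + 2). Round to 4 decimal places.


Answer: Convexity = 40.7506

Derivation:
Coupon per period c = face * coupon_rate / m = 76.000000
Periods per year m = 1; per-period yield y/m = 0.035000
Number of cashflows N = 7
Cashflows (t years, CF_t, discount factor 1/(1+y/m)^(m*t), PV):
  t = 1.0000: CF_t = 76.000000, DF = 0.966184, PV = 73.429952
  t = 2.0000: CF_t = 76.000000, DF = 0.933511, PV = 70.946813
  t = 3.0000: CF_t = 76.000000, DF = 0.901943, PV = 68.547646
  t = 4.0000: CF_t = 76.000000, DF = 0.871442, PV = 66.229609
  t = 5.0000: CF_t = 76.000000, DF = 0.841973, PV = 63.989961
  t = 6.0000: CF_t = 76.000000, DF = 0.813501, PV = 61.826049
  t = 7.0000: CF_t = 1076.000000, DF = 0.785991, PV = 845.726274
Price P = sum_t PV_t = 1250.696303
Convexity numerator sum_t t*(t + 1/m) * CF_t / (1+y/m)^(m*t + 2):
  t = 1.0000: term = 137.095291
  t = 2.0000: term = 397.377656
  t = 3.0000: term = 767.879528
  t = 4.0000: term = 1236.520979
  t = 5.0000: term = 1792.059390
  t = 6.0000: term = 2424.041687
  t = 7.0000: term = 44211.693460
Convexity = (1/P) * sum = 50966.667993 / 1250.696303 = 40.750635


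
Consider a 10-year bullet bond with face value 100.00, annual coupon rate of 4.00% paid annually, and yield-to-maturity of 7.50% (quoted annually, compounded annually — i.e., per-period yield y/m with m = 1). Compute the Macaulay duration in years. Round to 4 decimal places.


Coupon per period c = face * coupon_rate / m = 4.000000
Periods per year m = 1; per-period yield y/m = 0.075000
Number of cashflows N = 10
Cashflows (t years, CF_t, discount factor 1/(1+y/m)^(m*t), PV):
  t = 1.0000: CF_t = 4.000000, DF = 0.930233, PV = 3.720930
  t = 2.0000: CF_t = 4.000000, DF = 0.865333, PV = 3.461330
  t = 3.0000: CF_t = 4.000000, DF = 0.804961, PV = 3.219842
  t = 4.0000: CF_t = 4.000000, DF = 0.748801, PV = 2.995202
  t = 5.0000: CF_t = 4.000000, DF = 0.696559, PV = 2.786235
  t = 6.0000: CF_t = 4.000000, DF = 0.647962, PV = 2.591846
  t = 7.0000: CF_t = 4.000000, DF = 0.602755, PV = 2.411020
  t = 8.0000: CF_t = 4.000000, DF = 0.560702, PV = 2.242809
  t = 9.0000: CF_t = 4.000000, DF = 0.521583, PV = 2.086334
  t = 10.0000: CF_t = 104.000000, DF = 0.485194, PV = 50.460169
Price P = sum_t PV_t = 75.975717
Macaulay numerator sum_t t * PV_t:
  t * PV_t at t = 1.0000: 3.720930
  t * PV_t at t = 2.0000: 6.922661
  t * PV_t at t = 3.0000: 9.659527
  t * PV_t at t = 4.0000: 11.980808
  t * PV_t at t = 5.0000: 13.931173
  t * PV_t at t = 6.0000: 15.551076
  t * PV_t at t = 7.0000: 16.877137
  t * PV_t at t = 8.0000: 17.942471
  t * PV_t at t = 9.0000: 18.777005
  t * PV_t at t = 10.0000: 504.601685
Macaulay duration D = (sum_t t * PV_t) / P = 619.964475 / 75.975717 = 8.160035

Answer: Macaulay duration = 8.1600 years


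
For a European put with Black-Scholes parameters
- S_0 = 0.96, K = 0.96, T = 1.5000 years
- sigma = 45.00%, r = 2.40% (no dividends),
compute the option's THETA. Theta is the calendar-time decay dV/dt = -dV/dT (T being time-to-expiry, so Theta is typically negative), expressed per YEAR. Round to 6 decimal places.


d1 = 0.3408873225; d2 = -0.2102478696
phi(d1) = 0.3764234334; exp(-qT) = 1.0000000000; exp(-rT) = 0.9646402935
Theta = -S*exp(-qT)*phi(d1)*sigma/(2*sqrt(T)) + r*K*exp(-rT)*N(-d2) - q*S*exp(-qT)*N(-d1)
N(-d1) = 0.3665942045; N(-d2) = 0.5832628901; sqrt(T) = 1.2247448714
Term 1 = -0.9600 * 1.0000000000 * 0.3764234334 * 0.4500 / (2 * 1.2247448714) = -0.0663872644
Term 2 = 0.0240 * 0.9600 * 0.9646402935 * 0.5832628901 = 0.0129631999
Term 3 = 0 (no dividend yield, q = 0)
Theta = -0.0663872644 + (0.0129631999) + (0.0000000000) = -0.053424

Answer: Theta = -0.053424


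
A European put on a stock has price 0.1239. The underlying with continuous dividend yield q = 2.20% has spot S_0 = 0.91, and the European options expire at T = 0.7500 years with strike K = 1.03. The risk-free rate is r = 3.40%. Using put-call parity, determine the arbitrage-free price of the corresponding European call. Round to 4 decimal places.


Put-call parity: C - P = S_0 * exp(-qT) - K * exp(-rT).
S_0 * exp(-qT) = 0.9100 * 0.98363538 = 0.89510820
K * exp(-rT) = 1.0300 * 0.97482238 = 1.00406705
C = P + S*exp(-qT) - K*exp(-rT)
C = 0.1239 + 0.89510820 - 1.00406705 = 0.0149

Answer: Call price = 0.0149


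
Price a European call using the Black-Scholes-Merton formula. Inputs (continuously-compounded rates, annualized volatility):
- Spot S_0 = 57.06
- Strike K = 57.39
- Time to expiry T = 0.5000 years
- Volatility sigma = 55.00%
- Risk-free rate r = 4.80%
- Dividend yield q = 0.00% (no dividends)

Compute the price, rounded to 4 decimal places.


d1 = (ln(S/K) + (r - q + 0.5*sigma^2) * T) / (sigma * sqrt(T)) = 0.24133753
d2 = d1 - sigma * sqrt(T) = -0.14757120
exp(-rT) = 0.97628571; exp(-qT) = 1.00000000
C = S_0 * exp(-qT) * N(d1) - K * exp(-rT) * N(d2)
N(d1) = 0.59535324; N(d2) = 0.44134059
C = 57.0600 * 1.00000000 * 0.59535324 - 57.3900 * 0.97628571 * 0.44134059 = 9.2430

Answer: Price = 9.2430


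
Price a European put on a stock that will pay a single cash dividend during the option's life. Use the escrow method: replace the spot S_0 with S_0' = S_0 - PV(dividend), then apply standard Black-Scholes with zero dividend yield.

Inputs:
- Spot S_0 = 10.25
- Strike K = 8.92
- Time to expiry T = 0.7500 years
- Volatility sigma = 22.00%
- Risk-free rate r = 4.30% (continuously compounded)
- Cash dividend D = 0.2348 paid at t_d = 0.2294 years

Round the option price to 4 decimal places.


Answer: Price = 0.2207

Derivation:
PV(D) = D * exp(-r * t_d) = 0.2348 * 0.99018429 = 0.23249527
S_0' = S_0 - PV(D) = 10.2500 - 0.23249527 = 10.01750473
d1 = (ln(S_0'/K) + (r + sigma^2/2)*T) / (sigma*sqrt(T)) = 0.87357341
d2 = d1 - sigma*sqrt(T) = 0.68304782
exp(-rT) = 0.96826449
N(-d1) = 0.19117531; N(-d2) = 0.24728831
P = K * exp(-rT) * N(-d2) - S_0' * N(-d1) = 8.9200 * 0.96826449 * 0.24728831 - 10.01750473 * 0.19117531 = 0.2207


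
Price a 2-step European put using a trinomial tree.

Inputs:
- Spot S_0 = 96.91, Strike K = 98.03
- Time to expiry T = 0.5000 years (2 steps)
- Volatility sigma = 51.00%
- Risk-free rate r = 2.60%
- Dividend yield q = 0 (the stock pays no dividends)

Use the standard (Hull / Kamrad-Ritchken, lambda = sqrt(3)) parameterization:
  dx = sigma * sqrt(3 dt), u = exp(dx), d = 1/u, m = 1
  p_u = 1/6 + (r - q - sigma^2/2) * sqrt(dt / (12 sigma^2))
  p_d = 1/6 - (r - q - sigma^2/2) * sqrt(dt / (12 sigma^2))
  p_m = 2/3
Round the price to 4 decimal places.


dt = T/N = 0.250000; dx = sigma*sqrt(3*dt) = 0.441673
u = exp(dx) = 1.555307; d = 1/u = 0.642960
p_u = 0.137219, p_m = 0.666667, p_d = 0.196114
Discount per step: exp(-r*dt) = 0.993521
Stock lattice S(k, j) with j the centered position index:
  k=0: S(0,+0) = 96.9100
  k=1: S(1,-1) = 62.3092; S(1,+0) = 96.9100; S(1,+1) = 150.7248
  k=2: S(2,-2) = 40.0623; S(2,-1) = 62.3092; S(2,+0) = 96.9100; S(2,+1) = 150.7248; S(2,+2) = 234.4233
Terminal payoffs V(N, j) = max(K - S_T, 0):
  V(2,-2) = 57.967658; V(2,-1) = 35.720758; V(2,+0) = 1.120000; V(2,+1) = 0.000000; V(2,+2) = 0.000000
Backward induction: V(k, j) = exp(-r*dt) * [p_u * V(k+1, j+1) + p_m * V(k+1, j) + p_d * V(k+1, j-1)]
  V(1,-1) = exp(-r*dt) * [p_u*1.120000 + p_m*35.720758 + p_d*57.967658] = 35.106876
  V(1,+0) = exp(-r*dt) * [p_u*0.000000 + p_m*1.120000 + p_d*35.720758] = 7.701796
  V(1,+1) = exp(-r*dt) * [p_u*0.000000 + p_m*0.000000 + p_d*1.120000] = 0.218225
  V(0,+0) = exp(-r*dt) * [p_u*0.218225 + p_m*7.701796 + p_d*35.106876] = 11.971370

Answer: Price = V(0,0) = 11.9714


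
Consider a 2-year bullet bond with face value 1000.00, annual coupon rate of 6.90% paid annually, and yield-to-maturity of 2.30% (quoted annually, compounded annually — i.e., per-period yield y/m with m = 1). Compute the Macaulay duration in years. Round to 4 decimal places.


Coupon per period c = face * coupon_rate / m = 69.000000
Periods per year m = 1; per-period yield y/m = 0.023000
Number of cashflows N = 2
Cashflows (t years, CF_t, discount factor 1/(1+y/m)^(m*t), PV):
  t = 1.0000: CF_t = 69.000000, DF = 0.977517, PV = 67.448680
  t = 2.0000: CF_t = 1069.000000, DF = 0.955540, PV = 1021.471932
Price P = sum_t PV_t = 1088.920613
Macaulay numerator sum_t t * PV_t:
  t * PV_t at t = 1.0000: 67.448680
  t * PV_t at t = 2.0000: 2042.943865
Macaulay duration D = (sum_t t * PV_t) / P = 2110.392545 / 1088.920613 = 1.938059

Answer: Macaulay duration = 1.9381 years


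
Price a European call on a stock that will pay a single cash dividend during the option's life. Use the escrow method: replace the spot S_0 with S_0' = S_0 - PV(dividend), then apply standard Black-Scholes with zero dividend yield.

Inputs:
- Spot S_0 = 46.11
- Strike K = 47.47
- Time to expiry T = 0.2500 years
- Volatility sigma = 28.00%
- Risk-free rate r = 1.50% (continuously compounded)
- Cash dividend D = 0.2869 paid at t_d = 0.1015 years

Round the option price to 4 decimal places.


PV(D) = D * exp(-r * t_d) = 0.2869 * 0.99847866 = 0.28646353
S_0' = S_0 - PV(D) = 46.1100 - 0.28646353 = 45.82353647
d1 = (ln(S_0'/K) + (r + sigma^2/2)*T) / (sigma*sqrt(T)) = -0.15535769
d2 = d1 - sigma*sqrt(T) = -0.29535769
exp(-rT) = 0.99625702
N(d1) = 0.43826967; N(d2) = 0.38386033
C = S_0' * N(d1) - K * exp(-rT) * N(d2) = 45.82353647 * 0.43826967 - 47.4700 * 0.99625702 * 0.38386033 = 1.9294

Answer: Price = 1.9294


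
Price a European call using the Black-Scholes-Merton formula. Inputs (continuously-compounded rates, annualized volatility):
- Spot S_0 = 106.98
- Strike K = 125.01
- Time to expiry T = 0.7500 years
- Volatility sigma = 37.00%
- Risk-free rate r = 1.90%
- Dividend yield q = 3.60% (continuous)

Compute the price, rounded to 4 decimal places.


d1 = (ln(S/K) + (r - q + 0.5*sigma^2) * T) / (sigma * sqrt(T)) = -0.36564789
d2 = d1 - sigma * sqrt(T) = -0.68607729
exp(-rT) = 0.98585105; exp(-qT) = 0.97336124
C = S_0 * exp(-qT) * N(d1) - K * exp(-rT) * N(d2)
N(d1) = 0.35731392; N(d2) = 0.24633219
C = 106.9800 * 0.97336124 * 0.35731392 - 125.0100 * 0.98585105 * 0.24633219 = 6.8489

Answer: Price = 6.8489


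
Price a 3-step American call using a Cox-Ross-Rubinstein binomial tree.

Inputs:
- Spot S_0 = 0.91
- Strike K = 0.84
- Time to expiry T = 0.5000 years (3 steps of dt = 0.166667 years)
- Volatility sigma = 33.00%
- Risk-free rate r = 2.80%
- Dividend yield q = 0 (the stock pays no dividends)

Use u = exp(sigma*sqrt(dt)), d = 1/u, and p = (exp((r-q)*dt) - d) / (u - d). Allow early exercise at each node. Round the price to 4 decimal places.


Answer: Price = V(0,0) = 0.1303

Derivation:
dt = T/N = 0.166667
u = exp(sigma*sqrt(dt)) = 1.144219; d = 1/u = 0.873959
p = (exp((r-q)*dt) - d) / (u - d) = 0.483678
Discount per step: exp(-r*dt) = 0.995344
Stock lattice S(k, i) with i counting down-moves:
  k=0: S(0,0) = 0.9100
  k=1: S(1,0) = 1.0412; S(1,1) = 0.7953
  k=2: S(2,0) = 1.1914; S(2,1) = 0.9100; S(2,2) = 0.6951
  k=3: S(3,0) = 1.3632; S(3,1) = 1.0412; S(3,2) = 0.7953; S(3,3) = 0.6075
Terminal payoffs V(N, i) = max(S_T - K, 0):
  V(3,0) = 0.523228; V(3,1) = 0.201239; V(3,2) = 0.000000; V(3,3) = 0.000000
Backward induction: V(k, i) = exp(-r*dt) * [p * V(k+1, i) + (1-p) * V(k+1, i+1)]; then take max(V_cont, immediate exercise) for American.
  V(2,0) = exp(-r*dt) * [p*0.523228 + (1-p)*0.201239] = 0.355316; exercise = 0.351405; V(2,0) = max -> 0.355316
  V(2,1) = exp(-r*dt) * [p*0.201239 + (1-p)*0.000000] = 0.096882; exercise = 0.070000; V(2,1) = max -> 0.096882
  V(2,2) = exp(-r*dt) * [p*0.000000 + (1-p)*0.000000] = 0.000000; exercise = 0.000000; V(2,2) = max -> 0.000000
  V(1,0) = exp(-r*dt) * [p*0.355316 + (1-p)*0.096882] = 0.220848; exercise = 0.201239; V(1,0) = max -> 0.220848
  V(1,1) = exp(-r*dt) * [p*0.096882 + (1-p)*0.000000] = 0.046641; exercise = 0.000000; V(1,1) = max -> 0.046641
  V(0,0) = exp(-r*dt) * [p*0.220848 + (1-p)*0.046641] = 0.130292; exercise = 0.070000; V(0,0) = max -> 0.130292


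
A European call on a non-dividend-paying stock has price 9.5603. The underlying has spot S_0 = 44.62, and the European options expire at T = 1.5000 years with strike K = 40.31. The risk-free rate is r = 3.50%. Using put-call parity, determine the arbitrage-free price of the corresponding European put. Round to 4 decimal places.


Answer: Put price = 3.1886

Derivation:
Put-call parity: C - P = S_0 * exp(-qT) - K * exp(-rT).
S_0 * exp(-qT) = 44.6200 * 1.00000000 = 44.62000000
K * exp(-rT) = 40.3100 * 0.94885432 = 38.24831768
P = C - S*exp(-qT) + K*exp(-rT)
P = 9.5603 - 44.62000000 + 38.24831768 = 3.1886


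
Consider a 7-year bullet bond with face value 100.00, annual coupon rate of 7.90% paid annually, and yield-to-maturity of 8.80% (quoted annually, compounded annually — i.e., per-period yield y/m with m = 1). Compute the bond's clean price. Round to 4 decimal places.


Answer: Price = 95.4398

Derivation:
Coupon per period c = face * coupon_rate / m = 7.900000
Periods per year m = 1; per-period yield y/m = 0.088000
Number of cashflows N = 7
Cashflows (t years, CF_t, discount factor 1/(1+y/m)^(m*t), PV):
  t = 1.0000: CF_t = 7.900000, DF = 0.919118, PV = 7.261029
  t = 2.0000: CF_t = 7.900000, DF = 0.844777, PV = 6.673740
  t = 3.0000: CF_t = 7.900000, DF = 0.776450, PV = 6.133952
  t = 4.0000: CF_t = 7.900000, DF = 0.713649, PV = 5.637824
  t = 5.0000: CF_t = 7.900000, DF = 0.655927, PV = 5.181823
  t = 6.0000: CF_t = 7.900000, DF = 0.602874, PV = 4.762705
  t = 7.0000: CF_t = 107.900000, DF = 0.554112, PV = 59.788709
Price P = sum_t PV_t = 95.439784


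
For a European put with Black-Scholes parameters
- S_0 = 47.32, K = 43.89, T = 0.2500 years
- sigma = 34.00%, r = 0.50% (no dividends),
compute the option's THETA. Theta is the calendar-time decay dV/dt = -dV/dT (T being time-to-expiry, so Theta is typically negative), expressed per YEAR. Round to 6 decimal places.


Answer: Theta = -5.484329

Derivation:
d1 = 0.5349796201; d2 = 0.3649796201
phi(d1) = 0.3457497159; exp(-qT) = 1.0000000000; exp(-rT) = 0.9987507809
Theta = -S*exp(-qT)*phi(d1)*sigma/(2*sqrt(T)) + r*K*exp(-rT)*N(-d2) - q*S*exp(-qT)*N(-d1)
N(-d1) = 0.2963319750; N(-d2) = 0.3575633096; sqrt(T) = 0.5000000000
Term 1 = -47.3200 * 1.0000000000 * 0.3457497159 * 0.3400 / (2 * 0.5000000000) = -5.5626980292
Term 2 = 0.0050 * 43.8900 * 0.9987507809 * 0.3575633096 = 0.0783692455
Term 3 = 0 (no dividend yield, q = 0)
Theta = -5.5626980292 + (0.0783692455) + (0.0000000000) = -5.484329
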